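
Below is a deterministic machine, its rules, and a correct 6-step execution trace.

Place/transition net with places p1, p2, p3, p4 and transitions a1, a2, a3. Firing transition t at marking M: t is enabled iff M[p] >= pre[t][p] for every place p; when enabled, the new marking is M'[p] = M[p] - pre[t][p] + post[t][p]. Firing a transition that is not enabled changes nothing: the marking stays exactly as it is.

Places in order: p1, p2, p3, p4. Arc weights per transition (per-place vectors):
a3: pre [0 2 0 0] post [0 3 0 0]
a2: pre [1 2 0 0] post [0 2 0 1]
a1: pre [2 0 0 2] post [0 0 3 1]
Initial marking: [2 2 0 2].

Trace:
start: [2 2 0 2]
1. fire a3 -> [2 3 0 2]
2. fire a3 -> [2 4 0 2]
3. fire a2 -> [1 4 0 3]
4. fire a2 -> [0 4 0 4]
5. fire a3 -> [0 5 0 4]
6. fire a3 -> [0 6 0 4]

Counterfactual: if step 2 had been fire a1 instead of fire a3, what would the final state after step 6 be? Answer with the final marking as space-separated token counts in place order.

0 5 3 1

(re-executing from step 2 with the substitution; state before step 2: [2 3 0 2])
2. fire a1 -> [0 3 3 1]
3. fire a2 -> [0 3 3 1]
4. fire a2 -> [0 3 3 1]
5. fire a3 -> [0 4 3 1]
6. fire a3 -> [0 5 3 1]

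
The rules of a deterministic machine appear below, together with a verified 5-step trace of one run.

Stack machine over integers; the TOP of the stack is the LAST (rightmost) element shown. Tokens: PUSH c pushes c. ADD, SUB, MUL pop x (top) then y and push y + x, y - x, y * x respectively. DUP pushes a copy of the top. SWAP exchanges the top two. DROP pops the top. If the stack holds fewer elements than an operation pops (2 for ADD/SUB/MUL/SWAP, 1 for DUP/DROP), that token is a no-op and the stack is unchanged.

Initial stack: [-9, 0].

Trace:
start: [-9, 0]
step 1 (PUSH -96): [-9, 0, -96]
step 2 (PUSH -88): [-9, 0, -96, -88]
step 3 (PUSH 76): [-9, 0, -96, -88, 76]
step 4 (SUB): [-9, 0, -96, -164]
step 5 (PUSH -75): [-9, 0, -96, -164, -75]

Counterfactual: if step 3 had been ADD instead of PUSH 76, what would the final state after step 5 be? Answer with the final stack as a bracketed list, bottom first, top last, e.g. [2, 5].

(re-executing from step 3 with the substitution; state before step 3: [-9, 0, -96, -88])
step 3 (ADD): [-9, 0, -184]
step 4 (SUB): [-9, 184]
step 5 (PUSH -75): [-9, 184, -75]

[-9, 184, -75]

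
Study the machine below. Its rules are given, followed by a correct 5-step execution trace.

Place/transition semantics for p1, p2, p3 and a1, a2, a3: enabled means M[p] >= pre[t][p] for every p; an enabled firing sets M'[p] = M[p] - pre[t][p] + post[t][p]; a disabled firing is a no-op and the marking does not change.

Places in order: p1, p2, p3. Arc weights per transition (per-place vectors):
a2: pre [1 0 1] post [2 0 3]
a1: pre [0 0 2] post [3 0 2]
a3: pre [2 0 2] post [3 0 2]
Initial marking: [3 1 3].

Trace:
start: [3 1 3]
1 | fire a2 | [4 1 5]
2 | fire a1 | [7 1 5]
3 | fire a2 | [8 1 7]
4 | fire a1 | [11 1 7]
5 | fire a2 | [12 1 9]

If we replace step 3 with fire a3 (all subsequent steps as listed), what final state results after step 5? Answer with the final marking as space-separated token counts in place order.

12 1 7

(re-executing from step 3 with the substitution; state before step 3: [7 1 5])
3 | fire a3 | [8 1 5]
4 | fire a1 | [11 1 5]
5 | fire a2 | [12 1 7]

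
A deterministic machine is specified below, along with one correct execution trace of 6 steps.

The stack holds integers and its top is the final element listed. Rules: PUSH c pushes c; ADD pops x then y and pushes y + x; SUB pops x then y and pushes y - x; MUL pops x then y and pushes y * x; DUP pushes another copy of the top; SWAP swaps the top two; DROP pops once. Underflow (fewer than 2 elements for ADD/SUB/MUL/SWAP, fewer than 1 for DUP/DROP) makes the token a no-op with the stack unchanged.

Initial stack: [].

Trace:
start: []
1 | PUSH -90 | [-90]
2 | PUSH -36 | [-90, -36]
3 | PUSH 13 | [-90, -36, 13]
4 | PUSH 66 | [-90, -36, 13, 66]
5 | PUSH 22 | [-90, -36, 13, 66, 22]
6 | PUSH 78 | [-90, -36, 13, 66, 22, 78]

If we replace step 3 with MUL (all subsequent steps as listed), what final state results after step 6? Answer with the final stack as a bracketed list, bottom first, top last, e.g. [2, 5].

(re-executing from step 3 with the substitution; state before step 3: [-90, -36])
3 | MUL | [3240]
4 | PUSH 66 | [3240, 66]
5 | PUSH 22 | [3240, 66, 22]
6 | PUSH 78 | [3240, 66, 22, 78]

[3240, 66, 22, 78]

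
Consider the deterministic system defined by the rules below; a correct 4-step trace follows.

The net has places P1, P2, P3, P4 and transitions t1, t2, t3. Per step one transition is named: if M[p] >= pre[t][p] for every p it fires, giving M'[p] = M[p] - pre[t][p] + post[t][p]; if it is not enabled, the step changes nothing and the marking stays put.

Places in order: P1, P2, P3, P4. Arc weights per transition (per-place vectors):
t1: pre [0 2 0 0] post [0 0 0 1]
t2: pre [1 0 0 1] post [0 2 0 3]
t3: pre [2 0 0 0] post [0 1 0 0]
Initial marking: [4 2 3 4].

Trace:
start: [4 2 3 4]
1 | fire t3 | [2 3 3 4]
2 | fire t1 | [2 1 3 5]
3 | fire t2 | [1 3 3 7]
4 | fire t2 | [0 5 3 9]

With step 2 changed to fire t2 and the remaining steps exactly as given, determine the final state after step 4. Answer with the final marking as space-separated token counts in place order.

(re-executing from step 2 with the substitution; state before step 2: [2 3 3 4])
2 | fire t2 | [1 5 3 6]
3 | fire t2 | [0 7 3 8]
4 | fire t2 | [0 7 3 8]

0 7 3 8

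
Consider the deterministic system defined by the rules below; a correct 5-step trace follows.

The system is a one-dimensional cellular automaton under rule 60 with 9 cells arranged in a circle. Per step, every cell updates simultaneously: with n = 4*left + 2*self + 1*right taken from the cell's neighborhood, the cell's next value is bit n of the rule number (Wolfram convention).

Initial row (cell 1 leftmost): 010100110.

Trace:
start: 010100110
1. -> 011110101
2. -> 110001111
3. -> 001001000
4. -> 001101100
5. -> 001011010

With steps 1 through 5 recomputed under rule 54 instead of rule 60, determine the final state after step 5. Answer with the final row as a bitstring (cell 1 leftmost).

(re-executing steps 1..5 under rule 54; state before step 1: 010100110)
1. -> 111111001
2. -> 000000110
3. -> 000001001
4. -> 100011111
5. -> 010100000

010100000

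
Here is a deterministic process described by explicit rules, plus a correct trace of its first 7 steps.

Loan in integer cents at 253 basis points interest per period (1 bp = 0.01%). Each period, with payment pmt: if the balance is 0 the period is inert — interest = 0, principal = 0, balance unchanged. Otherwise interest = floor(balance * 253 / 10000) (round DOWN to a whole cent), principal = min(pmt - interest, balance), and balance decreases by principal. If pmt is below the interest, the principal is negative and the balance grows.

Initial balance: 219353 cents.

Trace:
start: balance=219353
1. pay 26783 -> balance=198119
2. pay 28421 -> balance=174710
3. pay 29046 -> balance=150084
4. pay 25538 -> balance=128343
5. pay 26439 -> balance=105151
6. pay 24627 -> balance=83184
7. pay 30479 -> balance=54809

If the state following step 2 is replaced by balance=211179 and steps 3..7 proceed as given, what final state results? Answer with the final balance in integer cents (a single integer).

96130

state after step 2 := balance=211179
3. pay 29046 -> balance=187475
4. pay 25538 -> balance=166680
5. pay 26439 -> balance=144458
6. pay 24627 -> balance=123485
7. pay 30479 -> balance=96130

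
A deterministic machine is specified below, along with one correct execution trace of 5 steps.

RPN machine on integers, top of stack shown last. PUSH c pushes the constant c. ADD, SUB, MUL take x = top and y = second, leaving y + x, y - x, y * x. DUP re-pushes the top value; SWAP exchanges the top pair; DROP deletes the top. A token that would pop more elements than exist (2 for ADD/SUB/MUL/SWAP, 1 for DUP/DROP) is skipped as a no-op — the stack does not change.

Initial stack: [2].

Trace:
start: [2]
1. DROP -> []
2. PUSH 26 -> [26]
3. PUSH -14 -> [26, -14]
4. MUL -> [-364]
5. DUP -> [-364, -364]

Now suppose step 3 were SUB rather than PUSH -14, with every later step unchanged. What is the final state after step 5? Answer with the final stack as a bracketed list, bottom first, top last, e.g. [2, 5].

(re-executing from step 3 with the substitution; state before step 3: [26])
3. SUB -> [26]
4. MUL -> [26]
5. DUP -> [26, 26]

[26, 26]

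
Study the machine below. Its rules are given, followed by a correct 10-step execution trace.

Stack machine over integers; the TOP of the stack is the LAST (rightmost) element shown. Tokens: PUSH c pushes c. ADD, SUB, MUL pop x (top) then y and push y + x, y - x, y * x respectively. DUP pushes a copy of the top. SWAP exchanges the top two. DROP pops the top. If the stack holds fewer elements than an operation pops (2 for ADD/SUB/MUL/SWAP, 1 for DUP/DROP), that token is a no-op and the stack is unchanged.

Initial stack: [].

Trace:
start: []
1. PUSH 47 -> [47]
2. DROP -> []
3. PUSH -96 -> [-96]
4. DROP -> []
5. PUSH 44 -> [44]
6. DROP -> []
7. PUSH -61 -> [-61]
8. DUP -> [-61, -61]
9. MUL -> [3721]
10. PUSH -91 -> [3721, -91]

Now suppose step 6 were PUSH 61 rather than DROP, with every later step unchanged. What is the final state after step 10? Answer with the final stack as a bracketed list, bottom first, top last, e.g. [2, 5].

[44, 61, 3721, -91]

(re-executing from step 6 with the substitution; state before step 6: [44])
6. PUSH 61 -> [44, 61]
7. PUSH -61 -> [44, 61, -61]
8. DUP -> [44, 61, -61, -61]
9. MUL -> [44, 61, 3721]
10. PUSH -91 -> [44, 61, 3721, -91]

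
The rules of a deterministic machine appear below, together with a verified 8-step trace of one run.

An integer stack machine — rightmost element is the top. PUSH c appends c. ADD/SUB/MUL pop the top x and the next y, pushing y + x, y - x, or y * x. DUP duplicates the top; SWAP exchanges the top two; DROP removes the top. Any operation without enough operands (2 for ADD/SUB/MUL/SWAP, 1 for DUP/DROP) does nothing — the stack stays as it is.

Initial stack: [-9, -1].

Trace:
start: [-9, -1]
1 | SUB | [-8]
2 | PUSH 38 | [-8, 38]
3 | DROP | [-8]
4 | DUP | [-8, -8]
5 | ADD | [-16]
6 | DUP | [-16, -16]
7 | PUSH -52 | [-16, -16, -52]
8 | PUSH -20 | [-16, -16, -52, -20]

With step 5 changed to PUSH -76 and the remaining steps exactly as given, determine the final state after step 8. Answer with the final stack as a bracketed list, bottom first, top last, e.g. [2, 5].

[-8, -8, -76, -76, -52, -20]

(re-executing from step 5 with the substitution; state before step 5: [-8, -8])
5 | PUSH -76 | [-8, -8, -76]
6 | DUP | [-8, -8, -76, -76]
7 | PUSH -52 | [-8, -8, -76, -76, -52]
8 | PUSH -20 | [-8, -8, -76, -76, -52, -20]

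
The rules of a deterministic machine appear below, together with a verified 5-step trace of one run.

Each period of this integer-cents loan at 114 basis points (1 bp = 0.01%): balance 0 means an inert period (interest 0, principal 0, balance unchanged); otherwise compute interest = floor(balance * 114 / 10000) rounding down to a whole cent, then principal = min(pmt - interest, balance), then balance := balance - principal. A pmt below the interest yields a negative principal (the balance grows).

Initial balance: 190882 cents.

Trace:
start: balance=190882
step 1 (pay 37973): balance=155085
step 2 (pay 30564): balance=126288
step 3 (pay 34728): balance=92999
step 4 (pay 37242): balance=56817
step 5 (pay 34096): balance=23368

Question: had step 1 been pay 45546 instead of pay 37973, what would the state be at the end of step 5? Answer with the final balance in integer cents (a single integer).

(re-executing from step 1 with the substitution; state before step 1: balance=190882)
step 1 (pay 45546): balance=147512
step 2 (pay 30564): balance=118629
step 3 (pay 34728): balance=85253
step 4 (pay 37242): balance=48982
step 5 (pay 34096): balance=15444

15444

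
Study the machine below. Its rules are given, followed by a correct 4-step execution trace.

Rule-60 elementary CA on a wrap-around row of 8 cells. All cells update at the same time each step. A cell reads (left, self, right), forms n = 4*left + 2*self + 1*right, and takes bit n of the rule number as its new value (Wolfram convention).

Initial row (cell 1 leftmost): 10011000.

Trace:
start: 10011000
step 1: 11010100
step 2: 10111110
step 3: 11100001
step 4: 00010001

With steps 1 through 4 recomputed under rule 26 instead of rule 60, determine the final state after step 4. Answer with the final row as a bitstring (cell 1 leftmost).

00010001

(re-executing steps 1..4 under rule 26; state before step 1: 10011000)
step 1: 01110101
step 2: 01000000
step 3: 10100000
step 4: 00010001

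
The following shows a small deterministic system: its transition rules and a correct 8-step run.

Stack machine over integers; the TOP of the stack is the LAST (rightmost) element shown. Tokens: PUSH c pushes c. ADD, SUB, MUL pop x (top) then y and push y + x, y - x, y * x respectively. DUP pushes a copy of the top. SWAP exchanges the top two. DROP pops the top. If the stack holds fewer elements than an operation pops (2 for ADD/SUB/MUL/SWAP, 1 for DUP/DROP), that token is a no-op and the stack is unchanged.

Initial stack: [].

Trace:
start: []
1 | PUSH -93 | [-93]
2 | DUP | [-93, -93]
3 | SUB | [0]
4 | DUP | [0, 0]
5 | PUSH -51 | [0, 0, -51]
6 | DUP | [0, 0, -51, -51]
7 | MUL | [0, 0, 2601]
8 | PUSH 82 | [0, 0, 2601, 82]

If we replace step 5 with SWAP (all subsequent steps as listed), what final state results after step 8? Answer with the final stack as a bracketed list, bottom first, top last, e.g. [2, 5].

(re-executing from step 5 with the substitution; state before step 5: [0, 0])
5 | SWAP | [0, 0]
6 | DUP | [0, 0, 0]
7 | MUL | [0, 0]
8 | PUSH 82 | [0, 0, 82]

[0, 0, 82]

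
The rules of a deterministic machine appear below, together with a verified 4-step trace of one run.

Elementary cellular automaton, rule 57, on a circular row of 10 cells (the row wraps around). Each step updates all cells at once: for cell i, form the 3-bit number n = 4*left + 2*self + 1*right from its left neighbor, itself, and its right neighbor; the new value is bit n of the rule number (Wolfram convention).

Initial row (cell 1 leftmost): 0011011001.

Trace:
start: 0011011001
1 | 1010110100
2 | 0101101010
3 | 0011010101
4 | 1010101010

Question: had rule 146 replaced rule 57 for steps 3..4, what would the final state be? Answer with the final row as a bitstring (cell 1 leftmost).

(re-executing steps 3..4 under rule 146; state before step 3: 0101101010)
3 | 1000000001
4 | 0100000010

0100000010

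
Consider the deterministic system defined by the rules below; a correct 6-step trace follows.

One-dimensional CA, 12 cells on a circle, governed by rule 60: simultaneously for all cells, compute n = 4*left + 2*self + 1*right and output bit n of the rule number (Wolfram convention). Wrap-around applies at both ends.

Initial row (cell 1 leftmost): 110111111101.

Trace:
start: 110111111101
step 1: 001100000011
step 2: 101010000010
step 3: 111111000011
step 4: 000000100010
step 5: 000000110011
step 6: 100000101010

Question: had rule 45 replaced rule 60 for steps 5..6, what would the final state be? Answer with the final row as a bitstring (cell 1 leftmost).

(re-executing steps 5..6 under rule 45; state before step 5: 000000100010)
step 5: 111110101010
step 6: 100001111111

100001111111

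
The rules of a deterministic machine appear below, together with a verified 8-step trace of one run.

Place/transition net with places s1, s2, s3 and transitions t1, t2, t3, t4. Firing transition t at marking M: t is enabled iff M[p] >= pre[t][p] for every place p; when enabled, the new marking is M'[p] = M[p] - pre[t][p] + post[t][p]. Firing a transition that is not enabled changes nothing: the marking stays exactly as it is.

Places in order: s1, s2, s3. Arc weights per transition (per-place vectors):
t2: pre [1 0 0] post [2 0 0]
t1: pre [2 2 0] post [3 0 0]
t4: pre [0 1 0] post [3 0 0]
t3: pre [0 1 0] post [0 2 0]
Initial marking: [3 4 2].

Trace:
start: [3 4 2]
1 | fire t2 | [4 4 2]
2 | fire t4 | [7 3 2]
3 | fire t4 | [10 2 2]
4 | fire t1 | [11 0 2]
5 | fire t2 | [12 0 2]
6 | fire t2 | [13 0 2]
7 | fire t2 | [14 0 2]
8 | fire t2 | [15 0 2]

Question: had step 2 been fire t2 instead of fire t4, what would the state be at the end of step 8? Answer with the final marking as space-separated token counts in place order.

(re-executing from step 2 with the substitution; state before step 2: [4 4 2])
2 | fire t2 | [5 4 2]
3 | fire t4 | [8 3 2]
4 | fire t1 | [9 1 2]
5 | fire t2 | [10 1 2]
6 | fire t2 | [11 1 2]
7 | fire t2 | [12 1 2]
8 | fire t2 | [13 1 2]

13 1 2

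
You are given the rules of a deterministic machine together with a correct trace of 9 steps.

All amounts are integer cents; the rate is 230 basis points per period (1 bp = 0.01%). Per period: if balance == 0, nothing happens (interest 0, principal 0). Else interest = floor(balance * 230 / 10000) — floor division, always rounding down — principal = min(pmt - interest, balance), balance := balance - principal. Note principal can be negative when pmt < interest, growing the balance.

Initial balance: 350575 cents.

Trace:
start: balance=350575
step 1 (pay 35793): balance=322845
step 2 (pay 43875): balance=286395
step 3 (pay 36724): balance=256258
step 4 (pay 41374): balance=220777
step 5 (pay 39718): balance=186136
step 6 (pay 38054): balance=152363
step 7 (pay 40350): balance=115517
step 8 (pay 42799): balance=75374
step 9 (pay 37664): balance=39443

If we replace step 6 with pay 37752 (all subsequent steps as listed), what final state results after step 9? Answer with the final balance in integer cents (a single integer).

(re-executing from step 6 with the substitution; state before step 6: balance=186136)
step 6 (pay 37752): balance=152665
step 7 (pay 40350): balance=115826
step 8 (pay 42799): balance=75690
step 9 (pay 37664): balance=39766

39766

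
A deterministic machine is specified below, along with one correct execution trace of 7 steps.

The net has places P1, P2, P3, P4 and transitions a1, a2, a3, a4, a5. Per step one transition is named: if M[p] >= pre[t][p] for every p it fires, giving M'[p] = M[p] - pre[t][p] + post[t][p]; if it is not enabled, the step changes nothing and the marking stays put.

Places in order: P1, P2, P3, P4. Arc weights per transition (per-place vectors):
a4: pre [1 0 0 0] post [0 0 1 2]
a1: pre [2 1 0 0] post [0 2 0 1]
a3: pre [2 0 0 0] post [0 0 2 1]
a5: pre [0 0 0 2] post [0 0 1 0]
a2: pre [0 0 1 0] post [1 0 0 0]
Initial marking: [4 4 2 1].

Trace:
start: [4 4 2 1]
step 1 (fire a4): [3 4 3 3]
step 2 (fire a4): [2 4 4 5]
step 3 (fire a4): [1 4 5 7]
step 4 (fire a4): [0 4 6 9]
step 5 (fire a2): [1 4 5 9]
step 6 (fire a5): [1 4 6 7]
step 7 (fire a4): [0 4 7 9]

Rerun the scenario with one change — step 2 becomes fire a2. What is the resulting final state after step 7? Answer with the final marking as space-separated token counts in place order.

2 4 5 7

(re-executing from step 2 with the substitution; state before step 2: [3 4 3 3])
step 2 (fire a2): [4 4 2 3]
step 3 (fire a4): [3 4 3 5]
step 4 (fire a4): [2 4 4 7]
step 5 (fire a2): [3 4 3 7]
step 6 (fire a5): [3 4 4 5]
step 7 (fire a4): [2 4 5 7]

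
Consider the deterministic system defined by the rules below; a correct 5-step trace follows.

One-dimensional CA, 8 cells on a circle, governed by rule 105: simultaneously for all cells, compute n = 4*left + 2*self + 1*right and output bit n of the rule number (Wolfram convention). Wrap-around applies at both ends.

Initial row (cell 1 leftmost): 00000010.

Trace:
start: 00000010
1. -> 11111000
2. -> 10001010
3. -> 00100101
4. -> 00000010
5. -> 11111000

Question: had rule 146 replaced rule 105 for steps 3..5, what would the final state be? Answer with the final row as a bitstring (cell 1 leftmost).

(re-executing steps 3..5 under rule 146; state before step 3: 10001010)
3. -> 01010000
4. -> 10001000
5. -> 01010101

01010101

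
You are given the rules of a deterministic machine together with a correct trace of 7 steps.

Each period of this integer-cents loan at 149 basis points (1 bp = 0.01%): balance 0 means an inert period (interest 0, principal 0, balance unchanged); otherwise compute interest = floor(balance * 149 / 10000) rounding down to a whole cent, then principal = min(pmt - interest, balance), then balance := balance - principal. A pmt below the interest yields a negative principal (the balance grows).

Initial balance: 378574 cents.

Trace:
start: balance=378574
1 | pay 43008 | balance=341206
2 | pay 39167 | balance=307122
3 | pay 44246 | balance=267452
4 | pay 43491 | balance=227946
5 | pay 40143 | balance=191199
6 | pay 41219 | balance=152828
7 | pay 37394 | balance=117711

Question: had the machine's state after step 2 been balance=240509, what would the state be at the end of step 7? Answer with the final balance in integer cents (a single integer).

45985

state after step 2 := balance=240509
3 | pay 44246 | balance=199846
4 | pay 43491 | balance=159332
5 | pay 40143 | balance=121563
6 | pay 41219 | balance=82155
7 | pay 37394 | balance=45985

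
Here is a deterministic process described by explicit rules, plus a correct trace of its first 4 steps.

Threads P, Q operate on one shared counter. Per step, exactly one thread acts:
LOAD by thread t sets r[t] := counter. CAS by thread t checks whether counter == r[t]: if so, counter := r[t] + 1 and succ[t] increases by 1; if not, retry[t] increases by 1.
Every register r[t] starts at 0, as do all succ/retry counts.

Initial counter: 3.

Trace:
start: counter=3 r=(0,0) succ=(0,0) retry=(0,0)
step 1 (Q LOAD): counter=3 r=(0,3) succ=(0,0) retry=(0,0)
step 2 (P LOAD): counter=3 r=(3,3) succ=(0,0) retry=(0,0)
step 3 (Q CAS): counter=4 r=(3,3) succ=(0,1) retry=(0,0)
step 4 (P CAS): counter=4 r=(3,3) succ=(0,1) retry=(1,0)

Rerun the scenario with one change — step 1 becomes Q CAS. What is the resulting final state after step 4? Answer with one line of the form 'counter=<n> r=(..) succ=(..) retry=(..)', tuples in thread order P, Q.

counter=4 r=(3,0) succ=(1,0) retry=(0,2)

(re-executing from step 1 with the substitution; state before step 1: counter=3 r=(0,0) succ=(0,0) retry=(0,0))
step 1 (Q CAS): counter=3 r=(0,0) succ=(0,0) retry=(0,1)
step 2 (P LOAD): counter=3 r=(3,0) succ=(0,0) retry=(0,1)
step 3 (Q CAS): counter=3 r=(3,0) succ=(0,0) retry=(0,2)
step 4 (P CAS): counter=4 r=(3,0) succ=(1,0) retry=(0,2)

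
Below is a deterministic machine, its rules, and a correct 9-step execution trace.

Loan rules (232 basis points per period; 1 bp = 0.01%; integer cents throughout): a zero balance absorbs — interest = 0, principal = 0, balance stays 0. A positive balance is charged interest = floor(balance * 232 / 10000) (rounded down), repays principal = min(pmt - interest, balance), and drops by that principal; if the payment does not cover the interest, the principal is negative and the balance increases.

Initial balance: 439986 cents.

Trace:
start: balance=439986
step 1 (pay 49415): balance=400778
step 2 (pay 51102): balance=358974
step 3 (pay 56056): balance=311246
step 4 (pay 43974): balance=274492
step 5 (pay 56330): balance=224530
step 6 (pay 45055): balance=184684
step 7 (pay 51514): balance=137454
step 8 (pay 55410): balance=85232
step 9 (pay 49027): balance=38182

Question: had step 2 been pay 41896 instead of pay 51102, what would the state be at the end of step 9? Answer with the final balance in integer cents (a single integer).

48990

(re-executing from step 2 with the substitution; state before step 2: balance=400778)
step 2 (pay 41896): balance=368180
step 3 (pay 56056): balance=320665
step 4 (pay 43974): balance=284130
step 5 (pay 56330): balance=234391
step 6 (pay 45055): balance=194773
step 7 (pay 51514): balance=147777
step 8 (pay 55410): balance=95795
step 9 (pay 49027): balance=48990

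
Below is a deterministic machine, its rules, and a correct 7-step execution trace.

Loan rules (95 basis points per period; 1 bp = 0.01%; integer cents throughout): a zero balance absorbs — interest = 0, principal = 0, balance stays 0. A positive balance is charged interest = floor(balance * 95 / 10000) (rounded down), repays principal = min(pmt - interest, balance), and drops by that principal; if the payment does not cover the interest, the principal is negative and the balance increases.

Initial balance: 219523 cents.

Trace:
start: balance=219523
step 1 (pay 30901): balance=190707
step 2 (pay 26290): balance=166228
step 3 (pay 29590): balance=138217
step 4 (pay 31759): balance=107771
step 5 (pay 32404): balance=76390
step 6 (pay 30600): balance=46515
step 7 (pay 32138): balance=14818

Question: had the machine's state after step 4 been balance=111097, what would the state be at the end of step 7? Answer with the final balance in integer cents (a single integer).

state after step 4 := balance=111097
step 5 (pay 32404): balance=79748
step 6 (pay 30600): balance=49905
step 7 (pay 32138): balance=18241

18241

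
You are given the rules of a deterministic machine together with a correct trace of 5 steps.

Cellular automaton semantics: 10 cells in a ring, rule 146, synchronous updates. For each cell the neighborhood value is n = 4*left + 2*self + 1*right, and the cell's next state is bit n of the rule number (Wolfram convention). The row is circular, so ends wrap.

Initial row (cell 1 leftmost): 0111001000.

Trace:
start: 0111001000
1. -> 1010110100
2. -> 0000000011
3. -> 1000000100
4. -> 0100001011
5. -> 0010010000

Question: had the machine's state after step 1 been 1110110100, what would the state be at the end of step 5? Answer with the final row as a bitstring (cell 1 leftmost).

1000110001

state after step 1 := 1110110100
2. -> 0100000011
3. -> 0010000100
4. -> 0101001010
5. -> 1000110001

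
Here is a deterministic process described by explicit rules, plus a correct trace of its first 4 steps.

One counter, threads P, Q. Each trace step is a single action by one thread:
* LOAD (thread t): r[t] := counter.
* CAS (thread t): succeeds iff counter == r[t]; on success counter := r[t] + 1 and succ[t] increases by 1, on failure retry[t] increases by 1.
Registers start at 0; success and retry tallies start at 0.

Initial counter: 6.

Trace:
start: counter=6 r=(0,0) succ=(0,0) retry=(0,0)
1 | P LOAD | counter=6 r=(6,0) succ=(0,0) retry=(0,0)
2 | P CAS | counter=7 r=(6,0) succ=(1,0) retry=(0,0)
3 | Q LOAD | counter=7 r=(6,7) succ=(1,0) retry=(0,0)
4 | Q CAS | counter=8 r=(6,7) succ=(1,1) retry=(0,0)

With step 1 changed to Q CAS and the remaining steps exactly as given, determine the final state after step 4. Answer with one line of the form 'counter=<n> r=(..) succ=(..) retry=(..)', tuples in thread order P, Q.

(re-executing from step 1 with the substitution; state before step 1: counter=6 r=(0,0) succ=(0,0) retry=(0,0))
1 | Q CAS | counter=6 r=(0,0) succ=(0,0) retry=(0,1)
2 | P CAS | counter=6 r=(0,0) succ=(0,0) retry=(1,1)
3 | Q LOAD | counter=6 r=(0,6) succ=(0,0) retry=(1,1)
4 | Q CAS | counter=7 r=(0,6) succ=(0,1) retry=(1,1)

counter=7 r=(0,6) succ=(0,1) retry=(1,1)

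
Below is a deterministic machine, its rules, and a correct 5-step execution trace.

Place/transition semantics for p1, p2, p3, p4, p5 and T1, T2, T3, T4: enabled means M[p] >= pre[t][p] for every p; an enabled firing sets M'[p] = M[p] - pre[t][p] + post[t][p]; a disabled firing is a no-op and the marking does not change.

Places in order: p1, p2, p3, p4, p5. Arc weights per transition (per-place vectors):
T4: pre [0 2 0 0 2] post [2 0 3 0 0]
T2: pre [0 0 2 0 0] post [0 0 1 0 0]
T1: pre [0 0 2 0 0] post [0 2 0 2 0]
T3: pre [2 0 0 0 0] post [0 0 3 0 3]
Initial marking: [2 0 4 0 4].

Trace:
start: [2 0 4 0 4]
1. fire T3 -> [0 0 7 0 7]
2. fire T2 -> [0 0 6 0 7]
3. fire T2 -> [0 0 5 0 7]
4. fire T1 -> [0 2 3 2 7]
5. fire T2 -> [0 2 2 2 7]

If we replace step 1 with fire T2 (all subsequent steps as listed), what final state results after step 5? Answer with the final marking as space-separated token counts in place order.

(re-executing from step 1 with the substitution; state before step 1: [2 0 4 0 4])
1. fire T2 -> [2 0 3 0 4]
2. fire T2 -> [2 0 2 0 4]
3. fire T2 -> [2 0 1 0 4]
4. fire T1 -> [2 0 1 0 4]
5. fire T2 -> [2 0 1 0 4]

2 0 1 0 4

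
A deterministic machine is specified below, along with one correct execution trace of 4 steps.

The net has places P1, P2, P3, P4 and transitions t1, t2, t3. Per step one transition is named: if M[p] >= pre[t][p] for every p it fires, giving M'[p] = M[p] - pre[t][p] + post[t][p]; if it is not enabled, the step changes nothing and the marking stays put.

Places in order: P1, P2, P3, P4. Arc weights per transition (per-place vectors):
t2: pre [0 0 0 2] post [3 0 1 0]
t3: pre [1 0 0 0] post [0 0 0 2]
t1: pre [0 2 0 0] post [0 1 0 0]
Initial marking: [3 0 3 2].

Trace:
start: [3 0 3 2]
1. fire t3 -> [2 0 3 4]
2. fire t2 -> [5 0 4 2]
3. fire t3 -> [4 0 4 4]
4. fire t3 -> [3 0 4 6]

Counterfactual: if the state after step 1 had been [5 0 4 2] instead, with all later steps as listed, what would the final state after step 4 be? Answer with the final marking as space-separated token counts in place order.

state after step 1 := [5 0 4 2]
2. fire t2 -> [8 0 5 0]
3. fire t3 -> [7 0 5 2]
4. fire t3 -> [6 0 5 4]

6 0 5 4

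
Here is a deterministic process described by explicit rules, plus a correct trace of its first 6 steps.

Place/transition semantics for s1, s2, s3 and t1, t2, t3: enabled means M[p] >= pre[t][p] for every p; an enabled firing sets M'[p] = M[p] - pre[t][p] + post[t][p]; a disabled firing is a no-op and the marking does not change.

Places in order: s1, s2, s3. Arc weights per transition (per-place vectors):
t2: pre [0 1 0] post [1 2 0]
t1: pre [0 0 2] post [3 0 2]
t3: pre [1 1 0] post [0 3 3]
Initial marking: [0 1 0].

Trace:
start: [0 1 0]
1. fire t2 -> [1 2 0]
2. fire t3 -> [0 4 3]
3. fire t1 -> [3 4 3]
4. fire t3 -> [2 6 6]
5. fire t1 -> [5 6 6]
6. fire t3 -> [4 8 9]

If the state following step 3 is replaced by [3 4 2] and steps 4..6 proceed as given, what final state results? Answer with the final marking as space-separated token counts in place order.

state after step 3 := [3 4 2]
4. fire t3 -> [2 6 5]
5. fire t1 -> [5 6 5]
6. fire t3 -> [4 8 8]

4 8 8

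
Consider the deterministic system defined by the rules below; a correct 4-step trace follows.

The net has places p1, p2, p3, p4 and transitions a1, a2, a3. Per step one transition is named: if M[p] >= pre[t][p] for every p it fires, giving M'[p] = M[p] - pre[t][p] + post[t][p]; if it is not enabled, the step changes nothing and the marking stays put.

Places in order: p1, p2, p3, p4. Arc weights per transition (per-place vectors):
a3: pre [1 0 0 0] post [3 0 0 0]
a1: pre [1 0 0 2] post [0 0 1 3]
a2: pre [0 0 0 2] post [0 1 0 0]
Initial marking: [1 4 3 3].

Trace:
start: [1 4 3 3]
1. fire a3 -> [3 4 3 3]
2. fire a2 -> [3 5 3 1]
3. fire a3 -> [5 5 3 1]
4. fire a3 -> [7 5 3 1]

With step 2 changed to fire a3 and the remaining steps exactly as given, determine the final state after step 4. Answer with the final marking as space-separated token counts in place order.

9 4 3 3

(re-executing from step 2 with the substitution; state before step 2: [3 4 3 3])
2. fire a3 -> [5 4 3 3]
3. fire a3 -> [7 4 3 3]
4. fire a3 -> [9 4 3 3]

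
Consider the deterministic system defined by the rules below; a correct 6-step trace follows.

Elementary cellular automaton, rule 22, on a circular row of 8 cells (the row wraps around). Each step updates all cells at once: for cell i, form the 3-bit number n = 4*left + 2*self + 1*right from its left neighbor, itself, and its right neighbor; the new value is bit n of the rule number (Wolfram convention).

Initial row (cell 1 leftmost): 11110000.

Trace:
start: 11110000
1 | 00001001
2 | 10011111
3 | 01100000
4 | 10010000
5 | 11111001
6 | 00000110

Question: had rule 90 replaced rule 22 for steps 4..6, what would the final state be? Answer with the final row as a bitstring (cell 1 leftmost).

(re-executing steps 4..6 under rule 90; state before step 4: 01100000)
4 | 11110000
5 | 10011001
6 | 11111111

11111111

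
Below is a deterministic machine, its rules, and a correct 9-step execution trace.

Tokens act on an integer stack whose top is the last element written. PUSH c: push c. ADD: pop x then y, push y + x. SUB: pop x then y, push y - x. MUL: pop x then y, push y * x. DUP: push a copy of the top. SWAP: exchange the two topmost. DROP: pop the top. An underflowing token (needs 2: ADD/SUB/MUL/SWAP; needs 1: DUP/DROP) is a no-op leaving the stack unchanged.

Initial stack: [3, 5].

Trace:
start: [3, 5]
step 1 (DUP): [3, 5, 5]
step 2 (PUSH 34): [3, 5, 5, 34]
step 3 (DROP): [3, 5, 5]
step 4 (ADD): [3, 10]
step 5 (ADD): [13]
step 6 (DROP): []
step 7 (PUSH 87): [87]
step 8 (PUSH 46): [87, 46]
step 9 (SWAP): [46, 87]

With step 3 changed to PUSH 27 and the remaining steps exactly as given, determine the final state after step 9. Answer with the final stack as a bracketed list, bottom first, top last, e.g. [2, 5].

[3, 5, 46, 87]

(re-executing from step 3 with the substitution; state before step 3: [3, 5, 5, 34])
step 3 (PUSH 27): [3, 5, 5, 34, 27]
step 4 (ADD): [3, 5, 5, 61]
step 5 (ADD): [3, 5, 66]
step 6 (DROP): [3, 5]
step 7 (PUSH 87): [3, 5, 87]
step 8 (PUSH 46): [3, 5, 87, 46]
step 9 (SWAP): [3, 5, 46, 87]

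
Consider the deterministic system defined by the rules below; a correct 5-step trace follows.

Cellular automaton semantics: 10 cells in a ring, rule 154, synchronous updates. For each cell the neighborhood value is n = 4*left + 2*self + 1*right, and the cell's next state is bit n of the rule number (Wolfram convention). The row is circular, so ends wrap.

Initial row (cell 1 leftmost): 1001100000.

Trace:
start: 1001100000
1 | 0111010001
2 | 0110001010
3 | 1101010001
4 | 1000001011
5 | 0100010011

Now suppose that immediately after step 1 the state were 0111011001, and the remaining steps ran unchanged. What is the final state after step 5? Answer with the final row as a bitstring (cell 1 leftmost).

0110010111

state after step 1 := 0111011001
2 | 0110010110
3 | 1101100101
4 | 1001011001
5 | 0110010111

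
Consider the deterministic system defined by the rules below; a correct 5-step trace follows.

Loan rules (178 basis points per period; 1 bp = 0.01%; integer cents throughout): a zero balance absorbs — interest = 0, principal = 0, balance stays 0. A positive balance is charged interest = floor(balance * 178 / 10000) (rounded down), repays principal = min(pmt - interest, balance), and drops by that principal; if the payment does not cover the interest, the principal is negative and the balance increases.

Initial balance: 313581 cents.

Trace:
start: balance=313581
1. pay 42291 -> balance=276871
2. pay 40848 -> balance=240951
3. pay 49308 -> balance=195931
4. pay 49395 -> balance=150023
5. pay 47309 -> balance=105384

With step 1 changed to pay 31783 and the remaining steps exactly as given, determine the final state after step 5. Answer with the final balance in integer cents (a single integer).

116661

(re-executing from step 1 with the substitution; state before step 1: balance=313581)
1. pay 31783 -> balance=287379
2. pay 40848 -> balance=251646
3. pay 49308 -> balance=206817
4. pay 49395 -> balance=161103
5. pay 47309 -> balance=116661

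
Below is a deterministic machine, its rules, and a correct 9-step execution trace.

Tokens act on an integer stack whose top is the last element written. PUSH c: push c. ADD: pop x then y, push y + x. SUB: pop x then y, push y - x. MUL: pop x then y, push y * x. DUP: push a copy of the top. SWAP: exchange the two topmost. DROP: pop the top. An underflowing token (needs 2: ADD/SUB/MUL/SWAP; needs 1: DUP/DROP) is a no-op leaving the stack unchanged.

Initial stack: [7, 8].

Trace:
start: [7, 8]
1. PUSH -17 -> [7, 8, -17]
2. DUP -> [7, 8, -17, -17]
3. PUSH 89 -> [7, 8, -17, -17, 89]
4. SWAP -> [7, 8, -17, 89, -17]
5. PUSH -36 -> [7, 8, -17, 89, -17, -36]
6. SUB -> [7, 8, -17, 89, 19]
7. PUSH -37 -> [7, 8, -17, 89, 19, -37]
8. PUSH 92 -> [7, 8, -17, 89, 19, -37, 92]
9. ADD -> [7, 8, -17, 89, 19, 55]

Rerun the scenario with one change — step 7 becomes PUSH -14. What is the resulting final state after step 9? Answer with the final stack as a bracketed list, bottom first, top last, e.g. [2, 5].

[7, 8, -17, 89, 19, 78]

(re-executing from step 7 with the substitution; state before step 7: [7, 8, -17, 89, 19])
7. PUSH -14 -> [7, 8, -17, 89, 19, -14]
8. PUSH 92 -> [7, 8, -17, 89, 19, -14, 92]
9. ADD -> [7, 8, -17, 89, 19, 78]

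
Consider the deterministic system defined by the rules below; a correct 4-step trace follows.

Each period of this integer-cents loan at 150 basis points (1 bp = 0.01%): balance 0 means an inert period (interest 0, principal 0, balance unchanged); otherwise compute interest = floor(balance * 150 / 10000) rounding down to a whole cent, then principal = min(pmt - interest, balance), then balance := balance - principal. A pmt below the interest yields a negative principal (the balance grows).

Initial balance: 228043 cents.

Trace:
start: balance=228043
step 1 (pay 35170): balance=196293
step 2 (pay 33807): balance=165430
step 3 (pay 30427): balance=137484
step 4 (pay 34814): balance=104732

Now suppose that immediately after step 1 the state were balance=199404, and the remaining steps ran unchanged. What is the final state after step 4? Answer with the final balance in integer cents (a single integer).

state after step 1 := balance=199404
step 2 (pay 33807): balance=168588
step 3 (pay 30427): balance=140689
step 4 (pay 34814): balance=107985

107985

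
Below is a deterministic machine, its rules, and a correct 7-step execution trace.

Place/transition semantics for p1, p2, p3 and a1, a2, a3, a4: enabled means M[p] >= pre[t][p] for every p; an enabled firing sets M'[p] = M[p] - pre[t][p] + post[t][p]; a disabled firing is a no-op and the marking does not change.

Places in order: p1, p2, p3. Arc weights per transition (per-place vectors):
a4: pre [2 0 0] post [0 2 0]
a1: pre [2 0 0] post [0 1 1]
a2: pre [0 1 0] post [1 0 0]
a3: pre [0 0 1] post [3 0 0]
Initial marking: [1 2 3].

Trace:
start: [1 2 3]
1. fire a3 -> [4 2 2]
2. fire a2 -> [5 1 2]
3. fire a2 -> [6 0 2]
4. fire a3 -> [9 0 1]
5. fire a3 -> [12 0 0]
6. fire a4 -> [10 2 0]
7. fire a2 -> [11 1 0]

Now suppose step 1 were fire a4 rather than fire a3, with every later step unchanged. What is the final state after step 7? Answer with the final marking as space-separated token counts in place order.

(re-executing from step 1 with the substitution; state before step 1: [1 2 3])
1. fire a4 -> [1 2 3]
2. fire a2 -> [2 1 3]
3. fire a2 -> [3 0 3]
4. fire a3 -> [6 0 2]
5. fire a3 -> [9 0 1]
6. fire a4 -> [7 2 1]
7. fire a2 -> [8 1 1]

8 1 1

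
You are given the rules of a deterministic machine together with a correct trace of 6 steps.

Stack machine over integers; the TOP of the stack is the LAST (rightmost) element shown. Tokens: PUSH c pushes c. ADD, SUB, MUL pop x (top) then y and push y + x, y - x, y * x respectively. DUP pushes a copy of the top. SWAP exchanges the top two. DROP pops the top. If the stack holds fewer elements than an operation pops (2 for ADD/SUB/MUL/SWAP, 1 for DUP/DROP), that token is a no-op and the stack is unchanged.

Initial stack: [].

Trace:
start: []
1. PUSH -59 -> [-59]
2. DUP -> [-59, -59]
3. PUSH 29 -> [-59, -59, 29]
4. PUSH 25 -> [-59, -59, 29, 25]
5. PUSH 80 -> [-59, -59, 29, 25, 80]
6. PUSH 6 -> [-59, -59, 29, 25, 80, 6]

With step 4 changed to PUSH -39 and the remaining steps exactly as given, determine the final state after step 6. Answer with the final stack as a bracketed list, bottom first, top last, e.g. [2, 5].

(re-executing from step 4 with the substitution; state before step 4: [-59, -59, 29])
4. PUSH -39 -> [-59, -59, 29, -39]
5. PUSH 80 -> [-59, -59, 29, -39, 80]
6. PUSH 6 -> [-59, -59, 29, -39, 80, 6]

[-59, -59, 29, -39, 80, 6]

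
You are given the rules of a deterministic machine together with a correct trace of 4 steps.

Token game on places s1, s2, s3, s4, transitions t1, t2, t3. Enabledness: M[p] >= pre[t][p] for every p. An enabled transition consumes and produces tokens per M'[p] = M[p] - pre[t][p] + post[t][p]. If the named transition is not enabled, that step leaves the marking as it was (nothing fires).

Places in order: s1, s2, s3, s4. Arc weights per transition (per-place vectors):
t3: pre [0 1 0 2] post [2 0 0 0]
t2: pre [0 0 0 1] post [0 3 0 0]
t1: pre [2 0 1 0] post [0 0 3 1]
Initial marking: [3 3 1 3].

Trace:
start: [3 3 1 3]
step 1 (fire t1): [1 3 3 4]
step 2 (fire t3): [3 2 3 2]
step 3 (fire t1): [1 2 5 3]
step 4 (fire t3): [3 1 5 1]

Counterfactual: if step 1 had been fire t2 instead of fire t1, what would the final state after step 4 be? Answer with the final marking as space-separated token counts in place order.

(re-executing from step 1 with the substitution; state before step 1: [3 3 1 3])
step 1 (fire t2): [3 6 1 2]
step 2 (fire t3): [5 5 1 0]
step 3 (fire t1): [3 5 3 1]
step 4 (fire t3): [3 5 3 1]

3 5 3 1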